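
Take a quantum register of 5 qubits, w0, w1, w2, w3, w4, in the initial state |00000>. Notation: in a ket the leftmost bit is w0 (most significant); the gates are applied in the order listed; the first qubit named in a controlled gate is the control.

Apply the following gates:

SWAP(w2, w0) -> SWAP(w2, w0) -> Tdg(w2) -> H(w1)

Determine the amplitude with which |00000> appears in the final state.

|00000> carries amplitude sqrt(2)/2 in the final state. Key observation: gates 1-2 undo each other exactly, leaving only the rest of the circuit to track.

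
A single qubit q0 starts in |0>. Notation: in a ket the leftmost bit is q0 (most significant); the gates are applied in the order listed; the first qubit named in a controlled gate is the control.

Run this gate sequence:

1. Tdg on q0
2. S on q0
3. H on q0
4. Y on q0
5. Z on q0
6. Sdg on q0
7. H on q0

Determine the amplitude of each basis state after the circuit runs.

After the circuit, the state carries amplitude -1/2 - I/2 on |0>, 1/2 - I/2 on |1>.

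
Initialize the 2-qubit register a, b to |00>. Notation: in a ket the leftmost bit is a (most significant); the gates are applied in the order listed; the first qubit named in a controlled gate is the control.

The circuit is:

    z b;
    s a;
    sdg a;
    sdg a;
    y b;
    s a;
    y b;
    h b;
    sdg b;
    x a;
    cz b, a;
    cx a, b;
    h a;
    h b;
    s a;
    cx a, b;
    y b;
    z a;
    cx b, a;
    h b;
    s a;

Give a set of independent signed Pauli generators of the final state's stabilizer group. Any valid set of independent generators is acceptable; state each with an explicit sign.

The final state is stabilized by the group generated by -XZ, +ZY; other independent generating sets are equally valid.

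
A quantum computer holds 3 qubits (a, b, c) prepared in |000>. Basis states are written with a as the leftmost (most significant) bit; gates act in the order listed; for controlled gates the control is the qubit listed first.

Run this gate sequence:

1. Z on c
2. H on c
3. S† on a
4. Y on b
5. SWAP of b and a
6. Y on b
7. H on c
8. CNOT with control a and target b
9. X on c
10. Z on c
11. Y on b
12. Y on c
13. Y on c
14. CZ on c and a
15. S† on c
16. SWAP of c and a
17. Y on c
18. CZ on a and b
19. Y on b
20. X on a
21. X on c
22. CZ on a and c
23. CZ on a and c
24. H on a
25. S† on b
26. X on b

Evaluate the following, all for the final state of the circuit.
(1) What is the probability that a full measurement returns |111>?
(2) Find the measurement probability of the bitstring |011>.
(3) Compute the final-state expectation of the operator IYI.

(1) A full measurement returns |111> with probability 1/2.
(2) A full measurement returns |011> with probability 1/2.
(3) The expectation value of IYI is 0.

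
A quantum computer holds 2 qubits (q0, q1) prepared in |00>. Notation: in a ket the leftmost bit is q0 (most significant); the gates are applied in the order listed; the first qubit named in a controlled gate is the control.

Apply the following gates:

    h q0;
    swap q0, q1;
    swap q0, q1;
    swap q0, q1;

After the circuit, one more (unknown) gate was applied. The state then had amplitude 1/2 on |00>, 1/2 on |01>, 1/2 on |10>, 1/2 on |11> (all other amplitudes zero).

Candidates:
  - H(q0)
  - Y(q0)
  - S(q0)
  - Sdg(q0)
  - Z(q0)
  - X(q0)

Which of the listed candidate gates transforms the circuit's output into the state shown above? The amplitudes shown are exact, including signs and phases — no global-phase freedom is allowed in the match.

It was H(q0) that produced the state shown. Key observation: gates 2-3 undo each other exactly, leaving only the rest of the circuit to track.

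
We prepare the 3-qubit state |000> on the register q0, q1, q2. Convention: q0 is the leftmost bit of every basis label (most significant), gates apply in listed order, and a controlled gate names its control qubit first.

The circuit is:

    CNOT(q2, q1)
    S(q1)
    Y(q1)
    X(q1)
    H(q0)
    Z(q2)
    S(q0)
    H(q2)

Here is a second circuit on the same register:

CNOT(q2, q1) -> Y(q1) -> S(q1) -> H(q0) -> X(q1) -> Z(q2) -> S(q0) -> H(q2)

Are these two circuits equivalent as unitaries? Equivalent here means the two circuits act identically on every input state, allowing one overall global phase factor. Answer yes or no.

No, they are not equivalent — no single phase factor reconciles the two unitaries.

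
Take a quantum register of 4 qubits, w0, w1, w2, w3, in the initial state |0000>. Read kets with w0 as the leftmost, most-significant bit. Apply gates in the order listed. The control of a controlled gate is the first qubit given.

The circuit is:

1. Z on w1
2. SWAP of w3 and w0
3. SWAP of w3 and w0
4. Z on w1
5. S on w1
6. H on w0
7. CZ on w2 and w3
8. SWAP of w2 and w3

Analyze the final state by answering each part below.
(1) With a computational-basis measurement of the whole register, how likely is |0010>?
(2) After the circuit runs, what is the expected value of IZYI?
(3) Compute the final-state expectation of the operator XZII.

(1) The probability of measuring |0010> is 0. Key observation: steps 1-4 multiply out to the identity, so the circuit reduces to the remaining gates.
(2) The observable IZYI averages to 0.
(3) The expectation value of XZII is 1.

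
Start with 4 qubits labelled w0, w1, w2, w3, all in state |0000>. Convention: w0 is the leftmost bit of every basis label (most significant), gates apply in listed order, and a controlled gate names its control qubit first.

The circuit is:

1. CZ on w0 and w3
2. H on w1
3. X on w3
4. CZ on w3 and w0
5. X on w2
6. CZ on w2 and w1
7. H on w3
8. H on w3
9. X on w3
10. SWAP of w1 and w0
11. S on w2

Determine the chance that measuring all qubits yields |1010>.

The probability of measuring |1010> is 1/2.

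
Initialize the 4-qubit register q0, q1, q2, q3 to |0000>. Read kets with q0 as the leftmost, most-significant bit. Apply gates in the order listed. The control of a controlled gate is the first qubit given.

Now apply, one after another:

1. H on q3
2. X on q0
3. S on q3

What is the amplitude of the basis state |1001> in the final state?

The final state's coefficient on |1001> equals sqrt(2)*I/2.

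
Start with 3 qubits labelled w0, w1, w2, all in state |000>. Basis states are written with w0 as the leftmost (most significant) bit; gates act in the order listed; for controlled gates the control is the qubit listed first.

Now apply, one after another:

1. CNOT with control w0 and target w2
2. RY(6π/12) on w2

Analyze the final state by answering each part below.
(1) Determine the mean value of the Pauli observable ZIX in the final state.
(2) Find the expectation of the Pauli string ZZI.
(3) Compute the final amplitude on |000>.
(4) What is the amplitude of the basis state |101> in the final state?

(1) The observable ZIX averages to 1.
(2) The expectation value of ZZI is 1.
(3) The final state's coefficient on |000> equals sqrt(2)/2.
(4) The amplitude on |101> is 0.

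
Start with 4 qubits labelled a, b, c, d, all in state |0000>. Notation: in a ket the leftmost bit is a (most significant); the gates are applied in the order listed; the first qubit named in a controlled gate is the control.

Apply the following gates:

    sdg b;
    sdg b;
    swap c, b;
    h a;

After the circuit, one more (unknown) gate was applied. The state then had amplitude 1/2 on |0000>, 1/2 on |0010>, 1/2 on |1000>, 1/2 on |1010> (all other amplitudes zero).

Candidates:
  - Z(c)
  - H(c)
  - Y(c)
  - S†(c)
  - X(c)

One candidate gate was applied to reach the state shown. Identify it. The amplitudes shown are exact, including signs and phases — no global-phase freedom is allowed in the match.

The applied gate was H(c).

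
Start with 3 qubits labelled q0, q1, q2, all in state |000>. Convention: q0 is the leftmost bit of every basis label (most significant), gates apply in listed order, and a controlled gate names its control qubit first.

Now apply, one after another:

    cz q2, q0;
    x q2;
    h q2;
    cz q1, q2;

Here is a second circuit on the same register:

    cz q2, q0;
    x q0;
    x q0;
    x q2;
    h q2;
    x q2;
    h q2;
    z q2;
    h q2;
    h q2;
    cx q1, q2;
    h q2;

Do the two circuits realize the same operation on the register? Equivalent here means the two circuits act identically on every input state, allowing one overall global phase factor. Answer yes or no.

Yes — the two circuits implement the same unitary up to a global phase.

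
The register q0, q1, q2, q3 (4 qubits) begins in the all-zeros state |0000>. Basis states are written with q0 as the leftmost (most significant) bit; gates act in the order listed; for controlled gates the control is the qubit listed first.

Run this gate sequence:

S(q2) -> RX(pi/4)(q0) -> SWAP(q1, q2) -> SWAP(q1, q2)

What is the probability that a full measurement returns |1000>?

The probability of measuring |1000> is 1/2 - sqrt(2)/4. Key observation: steps 3-4 multiply out to the identity, so the circuit reduces to the remaining gates.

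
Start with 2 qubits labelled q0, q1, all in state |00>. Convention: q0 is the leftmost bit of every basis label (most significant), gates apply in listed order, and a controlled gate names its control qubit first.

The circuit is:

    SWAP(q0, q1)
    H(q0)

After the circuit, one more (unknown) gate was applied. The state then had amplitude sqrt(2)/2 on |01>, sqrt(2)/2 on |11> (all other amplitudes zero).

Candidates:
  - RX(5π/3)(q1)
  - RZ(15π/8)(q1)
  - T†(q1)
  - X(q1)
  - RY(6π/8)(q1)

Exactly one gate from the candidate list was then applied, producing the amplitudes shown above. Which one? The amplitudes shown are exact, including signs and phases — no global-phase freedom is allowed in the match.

It was X(q1) that produced the state shown.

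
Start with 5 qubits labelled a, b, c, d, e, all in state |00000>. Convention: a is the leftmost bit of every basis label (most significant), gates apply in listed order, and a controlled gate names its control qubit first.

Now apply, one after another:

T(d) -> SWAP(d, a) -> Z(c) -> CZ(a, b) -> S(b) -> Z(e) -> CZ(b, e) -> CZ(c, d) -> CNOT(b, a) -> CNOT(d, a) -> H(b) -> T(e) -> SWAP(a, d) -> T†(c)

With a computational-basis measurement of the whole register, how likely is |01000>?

The probability of measuring |01000> is 1/2.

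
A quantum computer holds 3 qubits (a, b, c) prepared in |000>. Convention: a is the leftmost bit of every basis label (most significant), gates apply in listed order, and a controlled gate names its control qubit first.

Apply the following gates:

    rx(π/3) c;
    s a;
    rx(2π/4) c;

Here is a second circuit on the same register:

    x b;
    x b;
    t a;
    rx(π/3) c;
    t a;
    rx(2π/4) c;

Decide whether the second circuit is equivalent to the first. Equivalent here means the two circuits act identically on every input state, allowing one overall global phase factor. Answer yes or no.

Yes, they are equivalent — the unitaries differ by at most a global phase.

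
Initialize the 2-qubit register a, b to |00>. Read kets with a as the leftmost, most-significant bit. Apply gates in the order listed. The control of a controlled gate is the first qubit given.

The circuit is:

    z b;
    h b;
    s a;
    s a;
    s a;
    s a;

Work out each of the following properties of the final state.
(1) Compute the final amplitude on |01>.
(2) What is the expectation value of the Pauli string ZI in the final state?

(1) The amplitude on |01> is sqrt(2)/2.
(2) The observable ZI averages to 1.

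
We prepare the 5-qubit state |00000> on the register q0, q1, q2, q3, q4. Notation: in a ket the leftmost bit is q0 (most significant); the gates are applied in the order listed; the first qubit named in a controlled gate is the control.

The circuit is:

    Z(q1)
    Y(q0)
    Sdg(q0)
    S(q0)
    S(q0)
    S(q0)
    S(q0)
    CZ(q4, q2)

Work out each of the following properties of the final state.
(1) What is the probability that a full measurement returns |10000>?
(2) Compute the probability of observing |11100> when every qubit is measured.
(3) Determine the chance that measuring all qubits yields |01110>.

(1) A full measurement returns |10000> with probability 1. Key observation: gates 4-7 undo each other exactly, leaving only the rest of the circuit to track.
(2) A full measurement returns |11100> with probability 0.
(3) Outcome |01110> occurs with probability 0.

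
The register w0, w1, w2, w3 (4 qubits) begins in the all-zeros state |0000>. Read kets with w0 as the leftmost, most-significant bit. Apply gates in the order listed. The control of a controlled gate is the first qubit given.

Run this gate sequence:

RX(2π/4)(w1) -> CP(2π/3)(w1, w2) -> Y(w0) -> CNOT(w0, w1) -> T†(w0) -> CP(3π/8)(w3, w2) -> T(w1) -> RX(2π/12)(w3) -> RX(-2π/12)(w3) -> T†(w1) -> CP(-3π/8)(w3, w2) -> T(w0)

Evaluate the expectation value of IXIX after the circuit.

The observable IXIX averages to 0. Key observation: steps 5-12 multiply out to the identity, so the circuit reduces to the remaining gates.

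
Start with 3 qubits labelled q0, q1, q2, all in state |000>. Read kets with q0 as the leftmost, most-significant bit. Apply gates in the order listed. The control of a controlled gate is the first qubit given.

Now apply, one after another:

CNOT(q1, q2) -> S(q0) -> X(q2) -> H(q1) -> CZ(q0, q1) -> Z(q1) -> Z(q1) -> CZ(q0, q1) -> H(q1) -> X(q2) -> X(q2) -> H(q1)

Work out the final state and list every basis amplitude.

After the circuit, the state carries amplitude sqrt(2)/2 on |001>, sqrt(2)/2 on |011>, and 0 on every other basis state. Key observation: the block from step 3 through step 10 cancels to the identity and can be dropped.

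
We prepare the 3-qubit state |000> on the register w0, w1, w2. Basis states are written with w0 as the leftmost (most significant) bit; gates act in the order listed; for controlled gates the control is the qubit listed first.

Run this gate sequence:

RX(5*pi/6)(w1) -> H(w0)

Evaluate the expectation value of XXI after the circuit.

The expectation value of XXI is 0.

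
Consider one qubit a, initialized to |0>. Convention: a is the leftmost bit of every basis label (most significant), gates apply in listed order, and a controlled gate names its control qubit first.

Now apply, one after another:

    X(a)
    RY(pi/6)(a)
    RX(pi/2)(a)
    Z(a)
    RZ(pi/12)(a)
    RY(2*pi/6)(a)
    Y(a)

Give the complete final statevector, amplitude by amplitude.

The final amplitudes are (1 + sqrt(3) + (-sqrt(3) + 3 - 3*I - sqrt(3)*I)*exp(I*pi/12) - sqrt(3)*I + I)*exp(23*I*pi/24)/8 on |0>, 3*I*exp(23*I*pi/24)/8 - 3*exp(23*I*pi/24)/8 + sqrt(3)*exp(-23*I*pi/24)/8 - sqrt(3)*exp(23*I*pi/24)/8 - exp(-23*I*pi/24)/8 - exp(-11*I*pi/24)/8 - sqrt(3)*exp(-11*I*pi/24)/8 - sqrt(3)*I*exp(23*I*pi/24)/8 on |1>.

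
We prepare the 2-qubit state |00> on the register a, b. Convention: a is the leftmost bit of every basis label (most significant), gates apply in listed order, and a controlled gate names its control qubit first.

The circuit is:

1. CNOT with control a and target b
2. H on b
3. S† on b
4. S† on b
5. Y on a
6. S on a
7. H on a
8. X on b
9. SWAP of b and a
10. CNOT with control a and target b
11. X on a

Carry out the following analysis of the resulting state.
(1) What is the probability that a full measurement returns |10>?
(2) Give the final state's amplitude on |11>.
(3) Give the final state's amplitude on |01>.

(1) The probability of measuring |10> is 1/4.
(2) |11> carries amplitude -1/2 in the final state.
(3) The final state's coefficient on |01> equals -1/2.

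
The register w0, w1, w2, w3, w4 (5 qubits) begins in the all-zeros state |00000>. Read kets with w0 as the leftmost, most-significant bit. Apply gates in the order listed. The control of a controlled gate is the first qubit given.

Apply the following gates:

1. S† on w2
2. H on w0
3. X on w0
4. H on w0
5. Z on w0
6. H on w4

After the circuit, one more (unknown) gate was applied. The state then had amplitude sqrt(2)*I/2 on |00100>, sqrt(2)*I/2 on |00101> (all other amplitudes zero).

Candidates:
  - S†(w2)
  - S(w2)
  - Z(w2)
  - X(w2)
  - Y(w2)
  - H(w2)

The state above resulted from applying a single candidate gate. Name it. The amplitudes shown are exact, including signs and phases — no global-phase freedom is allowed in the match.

The unique candidate consistent with the amplitudes is Y(w2). Key observation: gates 2-5 undo each other exactly, leaving only the rest of the circuit to track.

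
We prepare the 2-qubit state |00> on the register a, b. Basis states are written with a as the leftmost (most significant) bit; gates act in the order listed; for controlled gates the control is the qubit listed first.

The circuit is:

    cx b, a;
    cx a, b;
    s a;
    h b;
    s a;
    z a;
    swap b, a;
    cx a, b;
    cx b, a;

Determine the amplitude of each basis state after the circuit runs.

After the circuit, the state carries amplitude sqrt(2)/2 on |00>, sqrt(2)/2 on |01>, 0 on |10>, 0 on |11>.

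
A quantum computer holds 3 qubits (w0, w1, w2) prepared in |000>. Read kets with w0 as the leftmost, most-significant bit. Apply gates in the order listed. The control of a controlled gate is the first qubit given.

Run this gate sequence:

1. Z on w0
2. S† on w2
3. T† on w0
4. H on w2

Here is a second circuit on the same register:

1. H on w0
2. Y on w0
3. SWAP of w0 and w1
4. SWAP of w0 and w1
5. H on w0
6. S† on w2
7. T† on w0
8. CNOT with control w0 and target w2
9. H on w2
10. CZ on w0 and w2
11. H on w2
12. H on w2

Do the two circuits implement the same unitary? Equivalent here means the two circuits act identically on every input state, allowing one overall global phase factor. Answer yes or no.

No — the two circuits implement different unitaries, even allowing a global phase.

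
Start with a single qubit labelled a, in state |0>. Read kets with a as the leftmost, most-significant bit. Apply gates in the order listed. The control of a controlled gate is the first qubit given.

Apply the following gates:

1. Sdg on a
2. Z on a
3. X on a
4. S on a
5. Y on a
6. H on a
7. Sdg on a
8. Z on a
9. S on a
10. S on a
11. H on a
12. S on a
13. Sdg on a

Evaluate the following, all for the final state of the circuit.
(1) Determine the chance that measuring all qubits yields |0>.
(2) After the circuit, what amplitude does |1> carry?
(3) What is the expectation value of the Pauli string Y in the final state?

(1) Outcome |0> occurs with probability 1/2.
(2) The amplitude on |1> is 1/2 + I/2.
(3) In the final state, Y has expectation 1.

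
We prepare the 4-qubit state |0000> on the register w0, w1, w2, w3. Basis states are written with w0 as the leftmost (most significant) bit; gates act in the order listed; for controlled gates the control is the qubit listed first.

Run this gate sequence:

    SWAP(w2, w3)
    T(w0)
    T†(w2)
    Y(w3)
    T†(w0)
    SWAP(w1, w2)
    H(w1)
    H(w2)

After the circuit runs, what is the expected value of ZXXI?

In the final state, ZXXI has expectation 1.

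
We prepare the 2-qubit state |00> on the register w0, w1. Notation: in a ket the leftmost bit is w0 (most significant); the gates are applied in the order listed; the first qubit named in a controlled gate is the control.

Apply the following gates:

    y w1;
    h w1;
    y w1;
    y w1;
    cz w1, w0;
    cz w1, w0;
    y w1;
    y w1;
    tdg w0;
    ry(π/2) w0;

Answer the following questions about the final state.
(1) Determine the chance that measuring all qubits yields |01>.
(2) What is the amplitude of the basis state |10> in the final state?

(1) The probability of measuring |01> is 1/4. Key observation: steps 3-8 multiply out to the identity, so the circuit reduces to the remaining gates.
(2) The final state's coefficient on |10> equals I/2.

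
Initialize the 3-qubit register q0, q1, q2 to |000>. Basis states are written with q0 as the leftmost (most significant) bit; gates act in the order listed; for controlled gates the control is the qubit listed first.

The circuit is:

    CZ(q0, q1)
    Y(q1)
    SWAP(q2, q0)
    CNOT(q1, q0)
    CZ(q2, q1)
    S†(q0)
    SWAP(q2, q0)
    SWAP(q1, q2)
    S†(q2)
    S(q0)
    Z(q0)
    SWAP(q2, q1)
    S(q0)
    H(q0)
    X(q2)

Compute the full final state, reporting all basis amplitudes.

The resulting statevector has amplitude -sqrt(2)*I/2 on |010>, -sqrt(2)*I/2 on |110>, and 0 on every other basis state.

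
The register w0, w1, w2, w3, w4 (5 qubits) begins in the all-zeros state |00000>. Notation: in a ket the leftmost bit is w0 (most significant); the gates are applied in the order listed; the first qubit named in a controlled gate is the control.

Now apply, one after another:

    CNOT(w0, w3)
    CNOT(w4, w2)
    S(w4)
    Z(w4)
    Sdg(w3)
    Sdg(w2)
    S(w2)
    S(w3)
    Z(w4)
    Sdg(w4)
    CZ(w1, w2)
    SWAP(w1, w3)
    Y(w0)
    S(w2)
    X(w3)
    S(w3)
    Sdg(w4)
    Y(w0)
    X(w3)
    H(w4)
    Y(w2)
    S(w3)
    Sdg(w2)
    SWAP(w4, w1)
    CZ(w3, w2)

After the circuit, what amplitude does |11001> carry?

The amplitude on |11001> is 0. Key observation: the block from step 3 through step 10 cancels to the identity and can be dropped.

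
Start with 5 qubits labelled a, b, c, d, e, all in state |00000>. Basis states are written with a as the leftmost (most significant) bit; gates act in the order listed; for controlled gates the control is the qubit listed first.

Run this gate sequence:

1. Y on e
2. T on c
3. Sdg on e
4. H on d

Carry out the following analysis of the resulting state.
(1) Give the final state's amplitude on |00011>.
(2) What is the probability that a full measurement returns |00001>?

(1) The amplitude on |00011> is sqrt(2)/2.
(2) Outcome |00001> occurs with probability 1/2.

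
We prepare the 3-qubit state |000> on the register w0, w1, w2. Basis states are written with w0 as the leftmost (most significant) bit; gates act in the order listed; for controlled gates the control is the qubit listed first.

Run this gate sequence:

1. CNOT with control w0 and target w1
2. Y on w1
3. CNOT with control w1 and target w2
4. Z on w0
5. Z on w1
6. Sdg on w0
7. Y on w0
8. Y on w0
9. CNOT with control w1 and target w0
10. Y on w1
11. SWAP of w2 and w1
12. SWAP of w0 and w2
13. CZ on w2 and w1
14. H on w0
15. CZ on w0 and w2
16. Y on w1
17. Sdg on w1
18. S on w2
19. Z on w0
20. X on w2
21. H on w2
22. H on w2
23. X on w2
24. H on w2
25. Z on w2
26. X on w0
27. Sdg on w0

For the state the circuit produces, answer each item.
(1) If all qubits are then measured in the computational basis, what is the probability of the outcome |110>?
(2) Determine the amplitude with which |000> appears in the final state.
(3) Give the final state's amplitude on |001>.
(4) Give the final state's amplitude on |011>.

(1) The probability of measuring |110> is 0.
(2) The final state's coefficient on |000> equals 1/2.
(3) |001> carries amplitude 1/2 in the final state.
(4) The amplitude on |011> is 0.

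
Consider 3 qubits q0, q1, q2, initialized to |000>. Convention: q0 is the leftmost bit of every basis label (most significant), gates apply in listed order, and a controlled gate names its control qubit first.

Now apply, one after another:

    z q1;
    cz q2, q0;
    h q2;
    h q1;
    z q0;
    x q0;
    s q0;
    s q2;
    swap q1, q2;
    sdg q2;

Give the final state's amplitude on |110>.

The final state's coefficient on |110> equals -1/2.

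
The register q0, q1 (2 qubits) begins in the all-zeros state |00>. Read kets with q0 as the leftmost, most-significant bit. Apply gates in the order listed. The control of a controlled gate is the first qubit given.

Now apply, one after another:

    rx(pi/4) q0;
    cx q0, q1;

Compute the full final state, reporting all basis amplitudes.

The final amplitudes are sqrt(sqrt(2) + 2)/2 on |00>, 0 on |01>, 0 on |10>, -I*sqrt(2 - sqrt(2))/2 on |11>.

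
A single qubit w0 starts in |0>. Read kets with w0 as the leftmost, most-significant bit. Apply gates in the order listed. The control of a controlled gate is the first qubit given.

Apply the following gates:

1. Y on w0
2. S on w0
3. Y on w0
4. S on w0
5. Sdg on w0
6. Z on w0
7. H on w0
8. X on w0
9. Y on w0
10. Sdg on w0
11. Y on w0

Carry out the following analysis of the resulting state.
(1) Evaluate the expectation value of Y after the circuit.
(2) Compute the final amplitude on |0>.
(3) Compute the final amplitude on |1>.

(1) The observable Y averages to 1.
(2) The final state's coefficient on |0> equals sqrt(2)/2.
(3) The amplitude on |1> is sqrt(2)*I/2.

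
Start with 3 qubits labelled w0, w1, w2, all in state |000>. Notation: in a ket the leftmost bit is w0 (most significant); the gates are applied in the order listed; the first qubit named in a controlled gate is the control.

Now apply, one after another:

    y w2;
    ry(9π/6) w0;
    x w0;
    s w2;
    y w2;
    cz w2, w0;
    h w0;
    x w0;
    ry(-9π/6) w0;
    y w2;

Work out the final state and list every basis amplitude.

The final amplitudes are sqrt(2)/2 on |001>, sqrt(2)/2 on |101>, and 0 on every other basis state.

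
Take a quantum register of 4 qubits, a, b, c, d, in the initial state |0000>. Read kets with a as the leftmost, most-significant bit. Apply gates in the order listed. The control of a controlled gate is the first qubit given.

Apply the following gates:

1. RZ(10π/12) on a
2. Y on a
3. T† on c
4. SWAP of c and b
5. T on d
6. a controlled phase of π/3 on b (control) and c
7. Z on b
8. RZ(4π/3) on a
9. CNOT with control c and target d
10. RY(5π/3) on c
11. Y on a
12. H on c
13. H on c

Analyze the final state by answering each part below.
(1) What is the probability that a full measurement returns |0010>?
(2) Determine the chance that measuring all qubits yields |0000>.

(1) A full measurement returns |0010> with probability 1/4. Key observation: the block from step 12 through step 13 cancels to the identity and can be dropped.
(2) A full measurement returns |0000> with probability 3/4.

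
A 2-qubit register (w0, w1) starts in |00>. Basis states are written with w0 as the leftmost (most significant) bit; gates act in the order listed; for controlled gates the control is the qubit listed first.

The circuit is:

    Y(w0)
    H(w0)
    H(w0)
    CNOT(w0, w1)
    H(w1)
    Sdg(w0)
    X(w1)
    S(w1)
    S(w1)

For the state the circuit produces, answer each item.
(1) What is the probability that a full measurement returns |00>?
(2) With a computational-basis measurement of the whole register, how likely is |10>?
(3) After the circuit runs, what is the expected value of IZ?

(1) The probability of measuring |00> is 0.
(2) A full measurement returns |10> with probability 1/2.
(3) The observable IZ averages to 0.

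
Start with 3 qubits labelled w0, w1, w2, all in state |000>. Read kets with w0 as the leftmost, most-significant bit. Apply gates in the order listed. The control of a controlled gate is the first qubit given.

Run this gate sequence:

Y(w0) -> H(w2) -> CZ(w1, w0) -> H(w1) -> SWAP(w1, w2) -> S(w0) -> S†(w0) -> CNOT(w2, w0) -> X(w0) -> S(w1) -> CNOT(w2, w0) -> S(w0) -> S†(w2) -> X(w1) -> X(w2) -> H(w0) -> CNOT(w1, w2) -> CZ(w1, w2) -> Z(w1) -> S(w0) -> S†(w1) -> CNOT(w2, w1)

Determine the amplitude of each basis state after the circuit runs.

The resulting statevector has amplitude sqrt(2)*I/4 on |000>, -sqrt(2)*I/4 on |001>, -sqrt(2)/4 on |010>, -sqrt(2)/4 on |011>, -sqrt(2)/4 on |100>, sqrt(2)/4 on |101>, -sqrt(2)*I/4 on |110>, -sqrt(2)*I/4 on |111>.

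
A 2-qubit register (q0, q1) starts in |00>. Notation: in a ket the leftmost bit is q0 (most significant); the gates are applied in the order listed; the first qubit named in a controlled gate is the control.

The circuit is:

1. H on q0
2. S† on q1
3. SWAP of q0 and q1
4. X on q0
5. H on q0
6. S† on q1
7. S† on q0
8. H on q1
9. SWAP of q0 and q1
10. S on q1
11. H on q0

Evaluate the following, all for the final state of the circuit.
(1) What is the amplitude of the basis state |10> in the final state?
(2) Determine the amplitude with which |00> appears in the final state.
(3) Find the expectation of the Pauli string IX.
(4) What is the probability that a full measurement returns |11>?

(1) The amplitude on |10> is -I/2.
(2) The amplitude on |00> is 1/2.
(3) In the final state, IX has expectation -1.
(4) A full measurement returns |11> with probability 1/4.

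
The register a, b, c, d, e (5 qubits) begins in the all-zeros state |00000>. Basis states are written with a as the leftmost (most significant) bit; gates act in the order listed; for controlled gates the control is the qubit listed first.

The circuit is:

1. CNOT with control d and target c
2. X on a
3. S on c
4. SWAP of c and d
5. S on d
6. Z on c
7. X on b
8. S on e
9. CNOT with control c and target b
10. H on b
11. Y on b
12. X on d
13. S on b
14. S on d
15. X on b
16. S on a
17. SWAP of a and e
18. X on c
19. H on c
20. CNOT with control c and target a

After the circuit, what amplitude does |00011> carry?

The amplitude on |00011> is 1/2.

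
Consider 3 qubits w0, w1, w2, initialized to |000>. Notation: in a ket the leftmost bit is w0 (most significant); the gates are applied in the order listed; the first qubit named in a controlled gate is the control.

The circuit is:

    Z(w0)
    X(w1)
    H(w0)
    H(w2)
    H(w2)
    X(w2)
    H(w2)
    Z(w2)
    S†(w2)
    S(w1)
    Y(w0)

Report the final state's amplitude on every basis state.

The final amplitudes are 0 on |000>, 0 on |001>, 1/2 on |010>, -I/2 on |011>, 0 on |100>, 0 on |101>, -1/2 on |110>, I/2 on |111>. Key observation: the block from step 5 through step 8 cancels to the identity and can be dropped.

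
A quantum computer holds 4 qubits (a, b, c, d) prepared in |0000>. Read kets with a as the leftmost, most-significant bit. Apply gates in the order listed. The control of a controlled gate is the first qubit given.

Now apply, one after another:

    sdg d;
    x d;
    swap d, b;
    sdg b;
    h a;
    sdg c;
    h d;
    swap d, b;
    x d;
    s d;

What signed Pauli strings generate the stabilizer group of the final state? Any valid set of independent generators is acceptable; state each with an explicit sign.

One valid set of independent stabilizer generators is +XIII, +IXII, +IIZI, +IIIZ (any independent generating set of the same group is equally correct).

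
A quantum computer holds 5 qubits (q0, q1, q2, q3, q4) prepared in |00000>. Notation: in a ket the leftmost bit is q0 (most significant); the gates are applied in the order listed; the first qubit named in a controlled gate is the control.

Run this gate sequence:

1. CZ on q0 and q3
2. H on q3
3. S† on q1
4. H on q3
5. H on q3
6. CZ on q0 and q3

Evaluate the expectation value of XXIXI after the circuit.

The expectation value of XXIXI is 0.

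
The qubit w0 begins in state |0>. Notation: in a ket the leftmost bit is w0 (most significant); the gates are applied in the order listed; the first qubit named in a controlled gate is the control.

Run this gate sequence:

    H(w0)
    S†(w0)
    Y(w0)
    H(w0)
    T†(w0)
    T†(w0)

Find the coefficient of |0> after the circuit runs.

The final state's coefficient on |0> equals -1/2 + I/2.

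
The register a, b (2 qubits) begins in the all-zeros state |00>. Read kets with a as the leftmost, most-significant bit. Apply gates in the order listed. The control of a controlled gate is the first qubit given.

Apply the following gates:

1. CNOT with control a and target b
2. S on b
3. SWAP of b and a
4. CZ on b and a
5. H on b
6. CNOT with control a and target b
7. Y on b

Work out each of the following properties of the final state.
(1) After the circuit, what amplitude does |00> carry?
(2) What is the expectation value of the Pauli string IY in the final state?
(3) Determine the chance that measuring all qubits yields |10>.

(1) The final state's coefficient on |00> equals -sqrt(2)*I/2.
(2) The expectation value of IY is 0.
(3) The probability of measuring |10> is 0.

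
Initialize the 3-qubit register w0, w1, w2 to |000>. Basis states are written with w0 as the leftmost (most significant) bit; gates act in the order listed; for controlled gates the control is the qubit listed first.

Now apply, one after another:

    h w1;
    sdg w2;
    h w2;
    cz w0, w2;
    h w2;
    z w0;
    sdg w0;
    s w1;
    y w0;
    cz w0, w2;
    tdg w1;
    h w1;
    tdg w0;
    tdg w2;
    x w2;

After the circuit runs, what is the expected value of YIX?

The observable YIX averages to 0.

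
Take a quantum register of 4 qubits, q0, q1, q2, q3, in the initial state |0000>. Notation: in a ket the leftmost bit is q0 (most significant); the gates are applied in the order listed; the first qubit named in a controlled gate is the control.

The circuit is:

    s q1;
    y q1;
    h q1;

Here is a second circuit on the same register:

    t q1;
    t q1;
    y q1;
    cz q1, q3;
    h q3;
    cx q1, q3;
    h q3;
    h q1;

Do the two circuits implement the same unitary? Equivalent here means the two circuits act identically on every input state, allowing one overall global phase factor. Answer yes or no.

Yes, they are equivalent — the unitaries differ by at most a global phase.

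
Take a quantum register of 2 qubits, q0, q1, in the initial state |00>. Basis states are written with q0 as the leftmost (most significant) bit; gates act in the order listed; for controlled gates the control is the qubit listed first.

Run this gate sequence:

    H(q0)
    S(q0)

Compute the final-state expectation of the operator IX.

The expectation value of IX is 0.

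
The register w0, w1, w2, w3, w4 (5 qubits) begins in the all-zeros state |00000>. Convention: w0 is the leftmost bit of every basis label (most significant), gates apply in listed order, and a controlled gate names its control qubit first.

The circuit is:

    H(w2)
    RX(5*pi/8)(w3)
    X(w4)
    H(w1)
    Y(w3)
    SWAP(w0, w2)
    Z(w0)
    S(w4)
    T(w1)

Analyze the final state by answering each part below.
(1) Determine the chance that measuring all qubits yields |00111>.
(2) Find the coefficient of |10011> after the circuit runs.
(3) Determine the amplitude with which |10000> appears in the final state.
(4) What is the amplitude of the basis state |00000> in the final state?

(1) A full measurement returns |00111> with probability 0.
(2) The final state's coefficient on |10011> equals cos(5*pi/16)/2.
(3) The final state's coefficient on |10000> equals 0.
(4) |00000> carries amplitude 0 in the final state.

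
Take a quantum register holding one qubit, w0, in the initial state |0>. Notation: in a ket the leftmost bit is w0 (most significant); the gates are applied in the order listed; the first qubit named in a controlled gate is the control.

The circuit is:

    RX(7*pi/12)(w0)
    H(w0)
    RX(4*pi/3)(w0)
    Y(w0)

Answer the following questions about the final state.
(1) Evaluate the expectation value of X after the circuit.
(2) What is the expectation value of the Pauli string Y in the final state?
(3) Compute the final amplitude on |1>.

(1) In the final state, X has expectation -sqrt(2)/4 + sqrt(6)/4.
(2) In the final state, Y has expectation -sqrt(6)/8 - sqrt(2)/8.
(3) The amplitude on |1> is -sqrt(12 - 6*sqrt(2))/8 + sqrt(2*sqrt(2) + 4)/8 + I*sqrt(4 - 2*sqrt(2))/4.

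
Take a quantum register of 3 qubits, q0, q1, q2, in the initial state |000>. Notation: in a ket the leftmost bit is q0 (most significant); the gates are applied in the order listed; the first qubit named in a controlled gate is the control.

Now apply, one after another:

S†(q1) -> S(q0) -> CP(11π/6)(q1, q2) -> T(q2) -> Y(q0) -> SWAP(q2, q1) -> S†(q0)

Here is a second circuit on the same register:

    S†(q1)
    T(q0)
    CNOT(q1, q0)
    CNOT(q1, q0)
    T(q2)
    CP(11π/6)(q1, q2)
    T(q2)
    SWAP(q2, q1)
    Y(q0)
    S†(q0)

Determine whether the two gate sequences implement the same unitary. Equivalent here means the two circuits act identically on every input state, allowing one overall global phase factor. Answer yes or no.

No — the two circuits implement different unitaries, even allowing a global phase.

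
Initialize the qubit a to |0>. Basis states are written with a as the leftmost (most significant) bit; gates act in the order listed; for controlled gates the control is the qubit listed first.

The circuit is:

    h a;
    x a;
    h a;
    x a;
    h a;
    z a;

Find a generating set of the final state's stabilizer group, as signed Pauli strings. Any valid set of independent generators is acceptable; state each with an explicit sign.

One valid set of independent stabilizer generators is +X (any independent generating set of the same group is equally correct). Key observation: the block from step 3 through step 6 cancels to the identity and can be dropped.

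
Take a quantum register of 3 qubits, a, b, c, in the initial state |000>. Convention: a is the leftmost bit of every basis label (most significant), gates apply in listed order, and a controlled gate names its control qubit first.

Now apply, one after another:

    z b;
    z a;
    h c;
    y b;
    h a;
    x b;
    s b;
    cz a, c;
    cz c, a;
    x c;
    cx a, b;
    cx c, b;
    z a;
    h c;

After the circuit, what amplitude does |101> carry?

|101> carries amplitude sqrt(2)*I/4 in the final state.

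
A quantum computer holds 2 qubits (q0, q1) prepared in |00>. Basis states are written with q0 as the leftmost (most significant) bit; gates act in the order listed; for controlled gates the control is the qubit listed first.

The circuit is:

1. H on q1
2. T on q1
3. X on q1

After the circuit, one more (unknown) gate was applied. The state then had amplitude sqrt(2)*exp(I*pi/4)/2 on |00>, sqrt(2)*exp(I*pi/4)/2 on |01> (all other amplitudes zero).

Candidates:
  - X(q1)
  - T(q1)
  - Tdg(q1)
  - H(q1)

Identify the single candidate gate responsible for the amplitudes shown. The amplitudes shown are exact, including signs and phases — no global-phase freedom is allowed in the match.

The applied gate was T(q1).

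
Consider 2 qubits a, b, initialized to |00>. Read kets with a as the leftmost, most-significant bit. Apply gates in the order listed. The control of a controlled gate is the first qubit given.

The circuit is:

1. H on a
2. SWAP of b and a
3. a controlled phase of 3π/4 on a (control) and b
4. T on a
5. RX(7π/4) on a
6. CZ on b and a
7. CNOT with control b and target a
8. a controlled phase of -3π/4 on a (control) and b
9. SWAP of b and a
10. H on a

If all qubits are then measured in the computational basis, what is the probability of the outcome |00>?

Outcome |00> occurs with probability 1/4.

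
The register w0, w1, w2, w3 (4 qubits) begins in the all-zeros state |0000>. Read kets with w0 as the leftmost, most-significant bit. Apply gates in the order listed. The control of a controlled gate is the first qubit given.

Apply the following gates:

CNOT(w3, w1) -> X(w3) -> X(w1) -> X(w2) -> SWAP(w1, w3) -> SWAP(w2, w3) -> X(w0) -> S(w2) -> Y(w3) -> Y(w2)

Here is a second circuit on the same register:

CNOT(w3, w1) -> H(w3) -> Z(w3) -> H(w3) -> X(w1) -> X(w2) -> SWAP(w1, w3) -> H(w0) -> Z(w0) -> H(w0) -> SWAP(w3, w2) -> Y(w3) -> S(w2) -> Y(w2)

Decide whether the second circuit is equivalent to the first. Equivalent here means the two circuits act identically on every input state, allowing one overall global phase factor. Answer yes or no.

Yes: on every input state the two circuits agree up to one overall phase factor.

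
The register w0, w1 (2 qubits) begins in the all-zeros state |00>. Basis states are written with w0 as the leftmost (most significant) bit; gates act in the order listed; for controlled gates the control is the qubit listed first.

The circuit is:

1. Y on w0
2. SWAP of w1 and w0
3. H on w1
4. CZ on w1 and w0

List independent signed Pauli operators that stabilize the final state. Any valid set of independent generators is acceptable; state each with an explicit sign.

One valid set of independent stabilizer generators is -IX, +ZI (any independent generating set of the same group is equally correct).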